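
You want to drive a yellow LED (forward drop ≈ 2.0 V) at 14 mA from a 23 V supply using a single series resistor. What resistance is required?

The resistor drops V_S − V_D = 23 − 2.0 = 21 V at 14 mA.
R = 21 V / 14 mA = 1.5 kΩ.

R ≈ 1.5 kΩ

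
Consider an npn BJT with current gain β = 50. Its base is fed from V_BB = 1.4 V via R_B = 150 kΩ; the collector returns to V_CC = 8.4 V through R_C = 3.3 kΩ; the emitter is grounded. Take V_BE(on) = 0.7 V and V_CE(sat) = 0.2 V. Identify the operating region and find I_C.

Assume active. Base-emitter loop: I_B = (V_BB − V_BE)/R_B = (1.4 − 0.7)/150 = 0.00467 mA.
I_C = β·I_B = 50×0.00467 = 0.233 mA.
V_CE = V_CC − I_C·R_C = 8.4 − 0.233×3.3 = 7.63 V > V_CE(sat), so the active-region assumption holds.

active; I_C ≈ 0.23 mA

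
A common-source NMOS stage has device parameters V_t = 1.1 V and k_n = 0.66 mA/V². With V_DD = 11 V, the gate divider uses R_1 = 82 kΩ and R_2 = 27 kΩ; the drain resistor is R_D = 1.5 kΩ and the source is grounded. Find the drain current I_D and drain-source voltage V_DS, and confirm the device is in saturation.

I_D ≈ 0.87 mA, V_DS ≈ 9.7 V

V_G = V_DD·R_2/(R_1+R_2) = 11×27/109 = 2.72 V. With the source grounded, V_GS = V_G = 2.72 V.
Assume saturation: I_D = (k_n/2)(V_GS − V_t)² = (0.66/2)×(2.72 − 1.1)² = 0.33×1.62² = 0.871 mA.
V_DS = V_DD − I_D·R_D = 11 − 0.871×1.5 = 9.69 V.
Saturation requires V_DS ≥ V_GS − V_t = 1.62 V; 9.69 ≥ 1.62 ✓.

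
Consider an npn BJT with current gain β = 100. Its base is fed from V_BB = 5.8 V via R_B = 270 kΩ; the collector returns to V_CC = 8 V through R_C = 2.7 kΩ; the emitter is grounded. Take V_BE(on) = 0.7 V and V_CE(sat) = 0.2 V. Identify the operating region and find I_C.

active; I_C ≈ 1.9 mA

Assume active. Base-emitter loop: I_B = (V_BB − V_BE)/R_B = (5.8 − 0.7)/270 = 0.0189 mA.
I_C = β·I_B = 100×0.0189 = 1.89 mA.
V_CE = V_CC − I_C·R_C = 8 − 1.89×2.7 = 2.9 V > V_CE(sat), so the active-region assumption holds.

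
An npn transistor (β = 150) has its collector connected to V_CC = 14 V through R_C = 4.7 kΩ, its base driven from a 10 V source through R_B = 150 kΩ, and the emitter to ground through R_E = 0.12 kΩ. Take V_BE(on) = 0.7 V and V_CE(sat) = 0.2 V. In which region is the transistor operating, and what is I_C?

saturation; I_C ≈ 2.9 mA

Assume active: I_B = (10 − 0.7)/(150 + 151×0.12) = 0.0553 mA, I_C = β·I_B = 8.3 mA.
Then V_CE = 14 − 8.3×4.7 − 8.35×0.12 = -26 V < 0.2 V — the active assumption fails.
Re-solve with V_CE = 0.2 V. KCL at the emitter: V_E/R_E = (V_BB−0.7−V_E)/R_B + (V_CC−0.2−V_E)/R_C, giving V_E = 0.351 V.
I_C = (V_CC − 0.2 − V_E)/R_C = (13.8 − 0.351)/4.7 = 2.86 mA.
Check: I_B = (9.3 − 0.351)/150 = 0.0597 mA, and β·I_B = 8.95 mA > I_C, confirming saturation.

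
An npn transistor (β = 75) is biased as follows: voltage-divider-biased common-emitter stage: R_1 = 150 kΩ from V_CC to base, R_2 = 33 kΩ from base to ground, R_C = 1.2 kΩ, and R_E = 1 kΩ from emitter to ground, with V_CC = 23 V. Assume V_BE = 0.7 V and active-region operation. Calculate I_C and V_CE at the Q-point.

Thevenize the base divider: V_Th = V_CC·R_2/(R_1+R_2) = 23×33/183 = 4.15 V, R_Th = R_1‖R_2 = 27 kΩ.
Base-emitter loop: V_Th = I_B·R_Th + V_BE + (β+1)I_B·R_E, so I_B = (4.15 − 0.7) / (27 + 76×1) = 0.0335 mA.
I_C = β·I_B = 75×0.0335 = 2.51 mA, and I_E = (β+1)I_B = 2.54 mA.
V_CE = V_CC − I_C·R_C − I_E·R_E = 23 − 2.51×1.2 − 2.54×1 = 17.4 V.
V_CE = 17.4 V > 0.2 V confirms active-region operation.

I_C ≈ 2.5 mA, V_CE ≈ 17 V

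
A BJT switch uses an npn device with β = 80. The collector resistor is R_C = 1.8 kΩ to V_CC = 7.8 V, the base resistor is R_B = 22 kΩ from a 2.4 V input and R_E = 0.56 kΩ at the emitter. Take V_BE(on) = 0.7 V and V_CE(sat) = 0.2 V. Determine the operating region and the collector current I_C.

Assume active. Base-emitter loop: I_B = (V_BB − V_BE)/(R_B + (β+1)R_E) = (2.4 − 0.7)/(22 + 81×0.56) = 0.0252 mA.
I_C = β·I_B = 80×0.0252 = 2.02 mA.
V_CE = V_CC − I_C·R_C − I_E·R_E = 7.8 − 2.02×1.8 − 2.04×0.56 = 3.02 V > V_CE(sat), so the active-region assumption holds.

active; I_C ≈ 2 mA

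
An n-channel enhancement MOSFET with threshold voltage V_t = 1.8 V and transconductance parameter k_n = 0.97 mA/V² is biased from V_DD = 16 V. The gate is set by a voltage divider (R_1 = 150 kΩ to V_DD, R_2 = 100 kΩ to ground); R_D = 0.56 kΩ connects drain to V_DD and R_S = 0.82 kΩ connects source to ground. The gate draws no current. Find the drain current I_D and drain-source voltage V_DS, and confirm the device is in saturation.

I_D ≈ 2.7 mA, V_DS ≈ 12 V

V_G = V_DD·R_2/(R_1+R_2) = 16×100/250 = 6.4 V.
Assume saturation: I_D = (k_n/2)(V_GS − V_t)² with V_GS = V_G − I_D·R_S = 6.4 − 0.82·I_D.
Substituting gives 0.326·I_D² − 4.66·I_D + 10.3 = 0, with roots I_D = 2.72 or 11.6 mA.
The root I_D = 11.6 mA gives V_GS = -3.08 V ≤ V_t, so take I_D = 2.72 mA.
Then V_GS = 4.17 V and V_DS = V_DD − I_D(R_D+R_S) = 16 − 2.72×1.38 = 12.2 V.
Saturation requires V_DS ≥ V_GS − V_t = 2.37 V; 12.2 ≥ 2.37 ✓.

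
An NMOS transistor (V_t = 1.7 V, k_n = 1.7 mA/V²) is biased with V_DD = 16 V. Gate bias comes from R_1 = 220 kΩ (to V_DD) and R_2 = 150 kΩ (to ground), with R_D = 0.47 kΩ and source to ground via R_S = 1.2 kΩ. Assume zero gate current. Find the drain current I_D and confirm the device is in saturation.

I_D ≈ 2.5 mA

V_G = V_DD·R_2/(R_1+R_2) = 16×150/370 = 6.49 V.
Assume saturation: I_D = (k_n/2)(V_GS − V_t)² with V_GS = V_G − I_D·R_S = 6.49 − 1.2·I_D.
Substituting gives 1.22·I_D² − 10.8·I_D + 19.5 = 0, with roots I_D = 2.55 or 6.25 mA.
The root I_D = 6.25 mA gives V_GS = -1.01 V ≤ V_t, so take I_D = 2.55 mA.
Then V_GS = 3.43 V and V_DS = V_DD − I_D(R_D+R_S) = 16 − 2.55×1.67 = 11.7 V.
Saturation requires V_DS ≥ V_GS − V_t = 1.73 V; 11.7 ≥ 1.73 ✓.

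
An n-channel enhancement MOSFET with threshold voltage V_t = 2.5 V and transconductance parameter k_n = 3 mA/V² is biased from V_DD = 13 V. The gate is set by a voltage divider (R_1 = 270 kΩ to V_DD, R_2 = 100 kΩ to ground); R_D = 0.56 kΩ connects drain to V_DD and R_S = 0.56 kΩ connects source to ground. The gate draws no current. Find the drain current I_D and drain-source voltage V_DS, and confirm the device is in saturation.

I_D ≈ 0.64 mA, V_DS ≈ 12 V

V_G = V_DD·R_2/(R_1+R_2) = 13×100/370 = 3.51 V.
Assume saturation: I_D = (k_n/2)(V_GS − V_t)² with V_GS = V_G − I_D·R_S = 3.51 − 0.56·I_D.
Substituting gives 0.47·I_D² − 2.7·I_D + 1.54 = 0, with roots I_D = 0.642 or 5.1 mA.
The root I_D = 5.1 mA gives V_GS = 0.655 V ≤ V_t, so take I_D = 0.642 mA.
Then V_GS = 3.15 V and V_DS = V_DD − I_D(R_D+R_S) = 13 − 0.642×1.12 = 12.3 V.
Saturation requires V_DS ≥ V_GS − V_t = 0.654 V; 12.3 ≥ 0.654 ✓.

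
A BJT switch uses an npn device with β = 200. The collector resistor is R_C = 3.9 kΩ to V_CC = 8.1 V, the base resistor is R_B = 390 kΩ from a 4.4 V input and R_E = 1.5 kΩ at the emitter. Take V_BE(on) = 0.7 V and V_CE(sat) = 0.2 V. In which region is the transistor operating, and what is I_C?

active; I_C ≈ 1.1 mA

Assume active. Base-emitter loop: I_B = (V_BB − V_BE)/(R_B + (β+1)R_E) = (4.4 − 0.7)/(390 + 201×1.5) = 0.00535 mA.
I_C = β·I_B = 200×0.00535 = 1.07 mA.
V_CE = V_CC − I_C·R_C − I_E·R_E = 8.1 − 1.07×3.9 − 1.08×1.5 = 2.31 V > V_CE(sat), so the active-region assumption holds.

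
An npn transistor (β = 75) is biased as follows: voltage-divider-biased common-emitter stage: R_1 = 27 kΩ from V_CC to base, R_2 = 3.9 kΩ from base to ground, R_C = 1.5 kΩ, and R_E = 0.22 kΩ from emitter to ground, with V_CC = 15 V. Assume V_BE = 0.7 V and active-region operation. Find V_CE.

Thevenize the base divider: V_Th = V_CC·R_2/(R_1+R_2) = 15×3.9/30.9 = 1.89 V, R_Th = R_1‖R_2 = 3.41 kΩ.
Base-emitter loop: V_Th = I_B·R_Th + V_BE + (β+1)I_B·R_E, so I_B = (1.89 − 0.7) / (3.41 + 76×0.22) = 0.0593 mA.
I_C = β·I_B = 75×0.0593 = 4.45 mA, and I_E = (β+1)I_B = 4.51 mA.
V_CE = V_CC − I_C·R_C − I_E·R_E = 15 − 4.45×1.5 − 4.51×0.22 = 7.34 V.
V_CE = 7.34 V > 0.2 V confirms active-region operation.

V_CE ≈ 7.3 V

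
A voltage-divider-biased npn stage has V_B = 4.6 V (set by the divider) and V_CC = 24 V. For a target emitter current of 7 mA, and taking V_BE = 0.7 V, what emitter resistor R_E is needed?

V_E = V_B − V_BE = 4.6 − 0.7 = 3.9 V.
R_E = V_E / I_E = 3.9 / 7 = 0.557 kΩ.

R_E ≈ 0.56 kΩ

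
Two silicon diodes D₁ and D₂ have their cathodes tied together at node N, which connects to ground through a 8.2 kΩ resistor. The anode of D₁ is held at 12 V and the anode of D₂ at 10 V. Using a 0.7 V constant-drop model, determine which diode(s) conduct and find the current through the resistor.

Assume both conduct. Then node N would need to be at both 12−0.7 = 11.3 V and 10−0.7 = 9.3 V, which is impossible.
Assume only D₁ conducts: V_N = 12 − 0.7 = 11.3 V, so I_R = 11.3/8.2 = 1.38 mA.
Check D₂: its anode-to-cathode voltage is 10 − 11.3 = -1.3 V < 0.7 V, so it is off. The assumption is consistent.

Only D₁ conducts; I_R ≈ 1.4 mA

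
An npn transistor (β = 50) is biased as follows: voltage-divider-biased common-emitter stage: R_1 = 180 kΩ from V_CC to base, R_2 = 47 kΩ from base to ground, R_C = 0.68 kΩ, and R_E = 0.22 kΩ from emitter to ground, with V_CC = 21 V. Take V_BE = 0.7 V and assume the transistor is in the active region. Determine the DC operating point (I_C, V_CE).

I_C ≈ 3.8 mA, V_CE ≈ 18 V

Thevenize the base divider: V_Th = V_CC·R_2/(R_1+R_2) = 21×47/227 = 4.35 V, R_Th = R_1‖R_2 = 37.3 kΩ.
Base-emitter loop: V_Th = I_B·R_Th + V_BE + (β+1)I_B·R_E, so I_B = (4.35 − 0.7) / (37.3 + 51×0.22) = 0.0752 mA.
I_C = β·I_B = 50×0.0752 = 3.76 mA, and I_E = (β+1)I_B = 3.84 mA.
V_CE = V_CC − I_C·R_C − I_E·R_E = 21 − 3.76×0.68 − 3.84×0.22 = 17.6 V.
V_CE = 17.6 V > 0.2 V confirms active-region operation.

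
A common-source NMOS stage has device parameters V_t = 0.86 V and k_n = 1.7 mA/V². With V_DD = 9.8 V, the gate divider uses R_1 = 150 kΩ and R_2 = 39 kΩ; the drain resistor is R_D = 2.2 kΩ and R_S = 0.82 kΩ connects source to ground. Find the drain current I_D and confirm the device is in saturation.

V_G = V_DD·R_2/(R_1+R_2) = 9.8×39/189 = 2.02 V.
Assume saturation: I_D = (k_n/2)(V_GS − V_t)² with V_GS = V_G − I_D·R_S = 2.02 − 0.82·I_D.
Substituting gives 0.572·I_D² − 2.62·I_D + 1.15 = 0, with roots I_D = 0.491 or 4.09 mA.
The root I_D = 4.09 mA gives V_GS = -1.33 V ≤ V_t, so take I_D = 0.491 mA.
Then V_GS = 1.62 V and V_DS = V_DD − I_D(R_D+R_S) = 9.8 − 0.491×3.02 = 8.32 V.
Saturation requires V_DS ≥ V_GS − V_t = 0.76 V; 8.32 ≥ 0.76 ✓.

I_D ≈ 0.49 mA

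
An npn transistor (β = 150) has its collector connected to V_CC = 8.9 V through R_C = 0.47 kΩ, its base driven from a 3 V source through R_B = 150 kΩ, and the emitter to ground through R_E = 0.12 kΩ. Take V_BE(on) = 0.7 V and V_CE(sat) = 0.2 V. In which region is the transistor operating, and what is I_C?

Assume active. Base-emitter loop: I_B = (V_BB − V_BE)/(R_B + (β+1)R_E) = (3 − 0.7)/(150 + 151×0.12) = 0.0137 mA.
I_C = β·I_B = 150×0.0137 = 2.05 mA.
V_CE = V_CC − I_C·R_C − I_E·R_E = 8.9 − 2.05×0.47 − 2.07×0.12 = 7.69 V > V_CE(sat), so the active-region assumption holds.

active; I_C ≈ 2.1 mA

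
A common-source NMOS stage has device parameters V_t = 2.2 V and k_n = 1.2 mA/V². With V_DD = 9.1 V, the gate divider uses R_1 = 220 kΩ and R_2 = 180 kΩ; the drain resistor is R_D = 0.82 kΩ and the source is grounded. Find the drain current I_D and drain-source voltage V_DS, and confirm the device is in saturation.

I_D ≈ 2.2 mA, V_DS ≈ 7.3 V

V_G = V_DD·R_2/(R_1+R_2) = 9.1×180/400 = 4.09 V. With the source grounded, V_GS = V_G = 4.09 V.
Assume saturation: I_D = (k_n/2)(V_GS − V_t)² = (1.2/2)×(4.09 − 2.2)² = 0.6×1.89² = 2.15 mA.
V_DS = V_DD − I_D·R_D = 9.1 − 2.15×0.82 = 7.33 V.
Saturation requires V_DS ≥ V_GS − V_t = 1.89 V; 7.33 ≥ 1.89 ✓.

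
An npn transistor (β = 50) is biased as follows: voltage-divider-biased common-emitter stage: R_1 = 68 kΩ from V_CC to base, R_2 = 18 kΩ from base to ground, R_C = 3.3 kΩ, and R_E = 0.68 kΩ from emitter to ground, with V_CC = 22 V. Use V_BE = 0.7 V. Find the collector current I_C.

Thevenize the base divider: V_Th = V_CC·R_2/(R_1+R_2) = 22×18/86 = 4.6 V, R_Th = R_1‖R_2 = 14.2 kΩ.
Base-emitter loop: V_Th = I_B·R_Th + V_BE + (β+1)I_B·R_E, so I_B = (4.6 − 0.7) / (14.2 + 51×0.68) = 0.0798 mA.
I_C = β·I_B = 50×0.0798 = 3.99 mA, and I_E = (β+1)I_B = 4.07 mA.
V_CE = V_CC − I_C·R_C − I_E·R_E = 22 − 3.99×3.3 − 4.07×0.68 = 6.06 V.
V_CE = 6.06 V > 0.2 V confirms active-region operation.

I_C ≈ 4 mA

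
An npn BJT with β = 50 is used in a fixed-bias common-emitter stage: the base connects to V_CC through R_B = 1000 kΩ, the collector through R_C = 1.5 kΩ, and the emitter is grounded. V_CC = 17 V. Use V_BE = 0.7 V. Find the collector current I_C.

I_C ≈ 0.82 mA

Base loop: V_CC = I_B·R_B + V_BE, so I_B = (17 − 0.7)/1000 kΩ = 0.0163 mA.
In the active region I_C = β·I_B = 50 × 0.0163 = 0.815 mA.
Collector loop: V_CE = V_CC − I_C·R_C = 17 − 0.815×1.5 = 15.8 V.
Since V_CE = 15.8 V > V_CE(sat) ≈ 0.2 V, the transistor is in the active region as assumed.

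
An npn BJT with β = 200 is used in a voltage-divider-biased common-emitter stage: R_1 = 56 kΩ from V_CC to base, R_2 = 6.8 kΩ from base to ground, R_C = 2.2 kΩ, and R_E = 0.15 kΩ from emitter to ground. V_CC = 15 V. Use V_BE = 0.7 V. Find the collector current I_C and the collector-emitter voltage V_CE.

I_C ≈ 5.1 mA, V_CE ≈ 3 V

Thevenize the base divider: V_Th = V_CC·R_2/(R_1+R_2) = 15×6.8/62.8 = 1.62 V, R_Th = R_1‖R_2 = 6.06 kΩ.
Base-emitter loop: V_Th = I_B·R_Th + V_BE + (β+1)I_B·R_E, so I_B = (1.62 − 0.7) / (6.06 + 201×0.15) = 0.0255 mA.
I_C = β·I_B = 200×0.0255 = 5.1 mA, and I_E = (β+1)I_B = 5.13 mA.
V_CE = V_CC − I_C·R_C − I_E·R_E = 15 − 5.1×2.2 − 5.13×0.15 = 3 V.
V_CE = 3 V > 0.2 V confirms active-region operation.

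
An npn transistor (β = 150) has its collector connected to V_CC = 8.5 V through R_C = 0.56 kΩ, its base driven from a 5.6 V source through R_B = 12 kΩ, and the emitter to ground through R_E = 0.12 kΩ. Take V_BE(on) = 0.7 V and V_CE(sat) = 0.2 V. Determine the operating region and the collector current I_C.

saturation; I_C ≈ 12 mA

Assume active: I_B = (5.6 − 0.7)/(12 + 151×0.12) = 0.163 mA, I_C = β·I_B = 24.4 mA.
Then V_CE = 8.5 − 24.4×0.56 − 24.6×0.12 = -8.11 V < 0.2 V — the active assumption fails.
Re-solve with V_CE = 0.2 V. KCL at the emitter: V_E/R_E = (V_BB−0.7−V_E)/R_B + (V_CC−0.2−V_E)/R_C, giving V_E = 1.49 V.
I_C = (V_CC − 0.2 − V_E)/R_C = (8.3 − 1.49)/0.56 = 12.2 mA.
Check: I_B = (4.9 − 1.49)/12 = 0.284 mA, and β·I_B = 42.6 mA > I_C, confirming saturation.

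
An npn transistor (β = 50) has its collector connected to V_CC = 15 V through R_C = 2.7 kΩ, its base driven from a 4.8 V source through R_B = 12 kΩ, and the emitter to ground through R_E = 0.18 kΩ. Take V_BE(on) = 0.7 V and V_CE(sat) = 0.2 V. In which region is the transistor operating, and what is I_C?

saturation; I_C ≈ 5.1 mA

Assume active: I_B = (4.8 − 0.7)/(12 + 51×0.18) = 0.194 mA, I_C = β·I_B = 9.68 mA.
Then V_CE = 15 − 9.68×2.7 − 9.87×0.18 = -12.9 V < 0.2 V — the active assumption fails.
Re-solve with V_CE = 0.2 V. KCL at the emitter: V_E/R_E = (V_BB−0.7−V_E)/R_B + (V_CC−0.2−V_E)/R_C, giving V_E = 0.969 V.
I_C = (V_CC − 0.2 − V_E)/R_C = (14.8 − 0.969)/2.7 = 5.12 mA.
Check: I_B = (4.1 − 0.969)/12 = 0.261 mA, and β·I_B = 13 mA > I_C, confirming saturation.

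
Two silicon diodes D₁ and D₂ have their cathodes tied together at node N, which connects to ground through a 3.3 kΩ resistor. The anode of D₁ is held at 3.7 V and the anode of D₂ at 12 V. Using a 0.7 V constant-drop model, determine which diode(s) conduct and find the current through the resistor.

Assume both conduct. Then node N would need to be at both 3.7−0.7 = 3 V and 12−0.7 = 11.3 V, which is impossible.
Assume only D₂ conducts: V_N = 12 − 0.7 = 11.3 V, so I_R = 11.3/3.3 = 3.42 mA.
Check D₁: its anode-to-cathode voltage is 3.7 − 11.3 = -7.6 V < 0.7 V, so it is off. The assumption is consistent.

Only D₂ conducts; I_R ≈ 3.4 mA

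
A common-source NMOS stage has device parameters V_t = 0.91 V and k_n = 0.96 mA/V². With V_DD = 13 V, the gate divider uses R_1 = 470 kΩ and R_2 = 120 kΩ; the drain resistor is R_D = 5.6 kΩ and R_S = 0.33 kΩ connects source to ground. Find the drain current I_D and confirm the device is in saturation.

I_D ≈ 0.96 mA

V_G = V_DD·R_2/(R_1+R_2) = 13×120/590 = 2.64 V.
Assume saturation: I_D = (k_n/2)(V_GS − V_t)² with V_GS = V_G − I_D·R_S = 2.64 − 0.33·I_D.
Substituting gives 0.0523·I_D² − 1.55·I_D + 1.44 = 0, with roots I_D = 0.963 or 28.7 mA.
The root I_D = 28.7 mA gives V_GS = -6.82 V ≤ V_t, so take I_D = 0.963 mA.
Then V_GS = 2.33 V and V_DS = V_DD − I_D(R_D+R_S) = 13 − 0.963×5.93 = 7.29 V.
Saturation requires V_DS ≥ V_GS − V_t = 1.42 V; 7.29 ≥ 1.42 ✓.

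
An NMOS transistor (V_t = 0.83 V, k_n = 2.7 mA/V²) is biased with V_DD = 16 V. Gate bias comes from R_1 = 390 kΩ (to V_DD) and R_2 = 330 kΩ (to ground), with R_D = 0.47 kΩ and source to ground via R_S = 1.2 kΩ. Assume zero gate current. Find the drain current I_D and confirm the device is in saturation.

V_G = V_DD·R_2/(R_1+R_2) = 16×330/720 = 7.33 V.
Assume saturation: I_D = (k_n/2)(V_GS − V_t)² with V_GS = V_G − I_D·R_S = 7.33 − 1.2·I_D.
Substituting gives 1.94·I_D² − 22.1·I_D + 57.1 = 0, with roots I_D = 3.99 or 7.37 mA.
The root I_D = 7.37 mA gives V_GS = -1.51 V ≤ V_t, so take I_D = 3.99 mA.
Then V_GS = 2.55 V and V_DS = V_DD − I_D(R_D+R_S) = 16 − 3.99×1.67 = 9.34 V.
Saturation requires V_DS ≥ V_GS − V_t = 1.72 V; 9.34 ≥ 1.72 ✓.

I_D ≈ 4 mA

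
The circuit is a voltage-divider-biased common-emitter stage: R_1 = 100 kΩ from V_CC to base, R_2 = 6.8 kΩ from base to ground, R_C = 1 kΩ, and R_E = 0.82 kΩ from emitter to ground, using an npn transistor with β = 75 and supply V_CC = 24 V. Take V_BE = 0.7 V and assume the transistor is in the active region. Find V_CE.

Thevenize the base divider: V_Th = V_CC·R_2/(R_1+R_2) = 24×6.8/107 = 1.53 V, R_Th = R_1‖R_2 = 6.37 kΩ.
Base-emitter loop: V_Th = I_B·R_Th + V_BE + (β+1)I_B·R_E, so I_B = (1.53 − 0.7) / (6.37 + 76×0.82) = 0.0121 mA.
I_C = β·I_B = 75×0.0121 = 0.904 mA, and I_E = (β+1)I_B = 0.916 mA.
V_CE = V_CC − I_C·R_C − I_E·R_E = 24 − 0.904×1 − 0.916×0.82 = 22.3 V.
V_CE = 22.3 V > 0.2 V confirms active-region operation.

V_CE ≈ 22 V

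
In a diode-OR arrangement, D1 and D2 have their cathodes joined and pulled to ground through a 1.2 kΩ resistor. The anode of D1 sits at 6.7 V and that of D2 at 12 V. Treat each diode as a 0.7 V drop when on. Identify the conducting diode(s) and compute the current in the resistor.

Assume both conduct. Then node N would need to be at both 6.7−0.7 = 6 V and 12−0.7 = 11.3 V, which is impossible.
Assume only D2 conducts: V_N = 12 − 0.7 = 11.3 V, so I_R = 11.3/1.2 = 9.42 mA.
Check D1: its anode-to-cathode voltage is 6.7 − 11.3 = -4.6 V < 0.7 V, so it is off. The assumption is consistent.

Only D2 conducts; I_R ≈ 9.4 mA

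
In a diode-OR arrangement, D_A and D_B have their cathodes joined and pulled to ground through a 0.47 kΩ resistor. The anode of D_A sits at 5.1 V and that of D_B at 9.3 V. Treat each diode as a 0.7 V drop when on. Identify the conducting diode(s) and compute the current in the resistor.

Only D_B conducts; I_R ≈ 18 mA

Assume both conduct. Then node N would need to be at both 5.1−0.7 = 4.4 V and 9.3−0.7 = 8.6 V, which is impossible.
Assume only D_B conducts: V_N = 9.3 − 0.7 = 8.6 V, so I_R = 8.6/0.47 = 18.3 mA.
Check D_A: its anode-to-cathode voltage is 5.1 − 8.6 = -3.5 V < 0.7 V, so it is off. The assumption is consistent.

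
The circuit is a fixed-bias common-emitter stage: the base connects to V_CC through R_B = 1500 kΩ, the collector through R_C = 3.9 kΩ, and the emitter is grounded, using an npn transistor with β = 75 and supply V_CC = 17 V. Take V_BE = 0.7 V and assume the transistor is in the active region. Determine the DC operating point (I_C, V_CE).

Base loop: V_CC = I_B·R_B + V_BE, so I_B = (17 − 0.7)/1500 kΩ = 0.0109 mA.
In the active region I_C = β·I_B = 75 × 0.0109 = 0.815 mA.
Collector loop: V_CE = V_CC − I_C·R_C = 17 − 0.815×3.9 = 13.8 V.
Since V_CE = 13.8 V > V_CE(sat) ≈ 0.2 V, the transistor is in the active region as assumed.

I_C ≈ 0.82 mA, V_CE ≈ 14 V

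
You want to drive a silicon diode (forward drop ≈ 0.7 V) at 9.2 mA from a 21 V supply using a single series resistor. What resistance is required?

The resistor drops V_S − V_D = 21 − 0.7 = 20.3 V at 9.2 mA.
R = 20.3 V / 9.2 mA = 2.21 kΩ.

R ≈ 2.2 kΩ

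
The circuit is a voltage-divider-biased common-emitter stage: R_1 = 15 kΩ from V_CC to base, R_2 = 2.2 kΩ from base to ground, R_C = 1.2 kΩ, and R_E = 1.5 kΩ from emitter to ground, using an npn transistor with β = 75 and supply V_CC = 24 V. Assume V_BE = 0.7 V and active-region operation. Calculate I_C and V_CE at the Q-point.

I_C ≈ 1.5 mA, V_CE ≈ 20 V

Thevenize the base divider: V_Th = V_CC·R_2/(R_1+R_2) = 24×2.2/17.2 = 3.07 V, R_Th = R_1‖R_2 = 1.92 kΩ.
Base-emitter loop: V_Th = I_B·R_Th + V_BE + (β+1)I_B·R_E, so I_B = (3.07 − 0.7) / (1.92 + 76×1.5) = 0.0204 mA.
I_C = β·I_B = 75×0.0204 = 1.53 mA, and I_E = (β+1)I_B = 1.55 mA.
V_CE = V_CC − I_C·R_C − I_E·R_E = 24 − 1.53×1.2 − 1.55×1.5 = 19.8 V.
V_CE = 19.8 V > 0.2 V confirms active-region operation.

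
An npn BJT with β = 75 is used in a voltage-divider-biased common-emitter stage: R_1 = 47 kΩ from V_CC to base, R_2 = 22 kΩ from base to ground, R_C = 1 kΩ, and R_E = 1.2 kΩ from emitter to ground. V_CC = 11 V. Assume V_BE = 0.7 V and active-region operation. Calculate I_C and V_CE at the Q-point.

Thevenize the base divider: V_Th = V_CC·R_2/(R_1+R_2) = 11×22/69 = 3.51 V, R_Th = R_1‖R_2 = 15 kΩ.
Base-emitter loop: V_Th = I_B·R_Th + V_BE + (β+1)I_B·R_E, so I_B = (3.51 − 0.7) / (15 + 76×1.2) = 0.0264 mA.
I_C = β·I_B = 75×0.0264 = 1.98 mA, and I_E = (β+1)I_B = 2.01 mA.
V_CE = V_CC − I_C·R_C − I_E·R_E = 11 − 1.98×1 − 2.01×1.2 = 6.61 V.
V_CE = 6.61 V > 0.2 V confirms active-region operation.

I_C ≈ 2 mA, V_CE ≈ 6.6 V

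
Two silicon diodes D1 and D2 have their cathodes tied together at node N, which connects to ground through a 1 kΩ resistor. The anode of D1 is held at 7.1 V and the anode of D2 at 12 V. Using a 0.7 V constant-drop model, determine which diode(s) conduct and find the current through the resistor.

Assume both conduct. Then node N would need to be at both 7.1−0.7 = 6.4 V and 12−0.7 = 11.3 V, which is impossible.
Assume only D2 conducts: V_N = 12 − 0.7 = 11.3 V, so I_R = 11.3/1 = 11.3 mA.
Check D1: its anode-to-cathode voltage is 7.1 − 11.3 = -4.2 V < 0.7 V, so it is off. The assumption is consistent.

Only D2 conducts; I_R ≈ 11 mA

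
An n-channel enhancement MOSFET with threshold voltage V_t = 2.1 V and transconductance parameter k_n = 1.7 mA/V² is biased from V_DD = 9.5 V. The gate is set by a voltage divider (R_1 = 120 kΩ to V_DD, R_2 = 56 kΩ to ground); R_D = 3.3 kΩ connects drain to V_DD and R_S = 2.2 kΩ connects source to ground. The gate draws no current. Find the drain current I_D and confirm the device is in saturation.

V_G = V_DD·R_2/(R_1+R_2) = 9.5×56/176 = 3.02 V.
Assume saturation: I_D = (k_n/2)(V_GS − V_t)² with V_GS = V_G − I_D·R_S = 3.02 − 2.2·I_D.
Substituting gives 4.11·I_D² − 4.45·I_D + 0.724 = 0, with roots I_D = 0.199 or 0.883 mA.
The root I_D = 0.883 mA gives V_GS = 1.08 V ≤ V_t, so take I_D = 0.199 mA.
Then V_GS = 2.58 V and V_DS = V_DD − I_D(R_D+R_S) = 9.5 − 0.199×5.5 = 8.4 V.
Saturation requires V_DS ≥ V_GS − V_t = 0.484 V; 8.4 ≥ 0.484 ✓.

I_D ≈ 0.2 mA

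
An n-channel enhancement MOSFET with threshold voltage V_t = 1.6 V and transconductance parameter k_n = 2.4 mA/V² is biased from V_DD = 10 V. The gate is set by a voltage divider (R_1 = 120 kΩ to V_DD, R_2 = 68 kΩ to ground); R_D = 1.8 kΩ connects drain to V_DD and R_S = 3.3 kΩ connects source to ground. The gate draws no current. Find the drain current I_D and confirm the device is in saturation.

V_G = V_DD·R_2/(R_1+R_2) = 10×68/188 = 3.62 V.
Assume saturation: I_D = (k_n/2)(V_GS − V_t)² with V_GS = V_G − I_D·R_S = 3.62 − 3.3·I_D.
Substituting gives 13.1·I_D² − 17·I_D + 4.88 = 0, with roots I_D = 0.43 or 0.869 mA.
The root I_D = 0.869 mA gives V_GS = 0.749 V ≤ V_t, so take I_D = 0.43 mA.
Then V_GS = 2.2 V and V_DS = V_DD − I_D(R_D+R_S) = 10 − 0.43×5.1 = 7.81 V.
Saturation requires V_DS ≥ V_GS − V_t = 0.599 V; 7.81 ≥ 0.599 ✓.

I_D ≈ 0.43 mA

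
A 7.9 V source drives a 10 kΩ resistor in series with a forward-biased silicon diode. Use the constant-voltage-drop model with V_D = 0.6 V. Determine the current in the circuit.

I ≈ 0.73 mA

KVL around the loop: 7.9 = V_D + I·R = 0.6 + I × 10 kΩ.
So I = (7.9 − 0.6) / 10 kΩ = 7.3 / 10 = 0.73 mA.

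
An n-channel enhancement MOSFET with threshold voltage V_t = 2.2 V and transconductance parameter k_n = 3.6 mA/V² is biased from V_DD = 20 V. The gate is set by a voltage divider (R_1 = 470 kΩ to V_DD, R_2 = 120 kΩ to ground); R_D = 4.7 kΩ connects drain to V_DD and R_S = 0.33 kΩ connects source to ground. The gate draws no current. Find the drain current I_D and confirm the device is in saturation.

I_D ≈ 2.3 mA

V_G = V_DD·R_2/(R_1+R_2) = 20×120/590 = 4.07 V.
Assume saturation: I_D = (k_n/2)(V_GS − V_t)² with V_GS = V_G − I_D·R_S = 4.07 − 0.33·I_D.
Substituting gives 0.196·I_D² − 3.22·I_D + 6.28 = 0, with roots I_D = 2.26 or 14.2 mA.
The root I_D = 14.2 mA gives V_GS = -0.605 V ≤ V_t, so take I_D = 2.26 mA.
Then V_GS = 3.32 V and V_DS = V_DD − I_D(R_D+R_S) = 20 − 2.26×5.03 = 8.62 V.
Saturation requires V_DS ≥ V_GS − V_t = 1.12 V; 8.62 ≥ 1.12 ✓.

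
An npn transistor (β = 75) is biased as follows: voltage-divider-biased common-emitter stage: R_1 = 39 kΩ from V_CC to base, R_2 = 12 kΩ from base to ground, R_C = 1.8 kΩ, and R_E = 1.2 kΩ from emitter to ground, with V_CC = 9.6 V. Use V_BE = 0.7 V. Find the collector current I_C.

I_C ≈ 1.2 mA

Thevenize the base divider: V_Th = V_CC·R_2/(R_1+R_2) = 9.6×12/51 = 2.26 V, R_Th = R_1‖R_2 = 9.18 kΩ.
Base-emitter loop: V_Th = I_B·R_Th + V_BE + (β+1)I_B·R_E, so I_B = (2.26 − 0.7) / (9.18 + 76×1.2) = 0.0155 mA.
I_C = β·I_B = 75×0.0155 = 1.16 mA, and I_E = (β+1)I_B = 1.18 mA.
V_CE = V_CC − I_C·R_C − I_E·R_E = 9.6 − 1.16×1.8 − 1.18×1.2 = 6.09 V.
V_CE = 6.09 V > 0.2 V confirms active-region operation.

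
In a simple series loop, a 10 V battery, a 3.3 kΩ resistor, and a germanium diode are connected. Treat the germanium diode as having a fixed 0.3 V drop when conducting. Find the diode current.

KVL around the loop: 10 = V_D + I·R = 0.3 + I × 3.3 kΩ.
So I = (10 − 0.3) / 3.3 kΩ = 9.7 / 3.3 = 2.94 mA.

I ≈ 2.9 mA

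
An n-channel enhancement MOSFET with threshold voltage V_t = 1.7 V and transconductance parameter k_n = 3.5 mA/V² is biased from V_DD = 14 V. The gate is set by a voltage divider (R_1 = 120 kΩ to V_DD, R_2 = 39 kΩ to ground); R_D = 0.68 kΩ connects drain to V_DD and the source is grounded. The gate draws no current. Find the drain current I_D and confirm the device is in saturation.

I_D ≈ 5.3 mA

V_G = V_DD·R_2/(R_1+R_2) = 14×39/159 = 3.43 V. With the source grounded, V_GS = V_G = 3.43 V.
Assume saturation: I_D = (k_n/2)(V_GS − V_t)² = (3.5/2)×(3.43 − 1.7)² = 1.75×1.73² = 5.26 mA.
V_DS = V_DD − I_D·R_D = 14 − 5.26×0.68 = 10.4 V.
Saturation requires V_DS ≥ V_GS − V_t = 1.73 V; 10.4 ≥ 1.73 ✓.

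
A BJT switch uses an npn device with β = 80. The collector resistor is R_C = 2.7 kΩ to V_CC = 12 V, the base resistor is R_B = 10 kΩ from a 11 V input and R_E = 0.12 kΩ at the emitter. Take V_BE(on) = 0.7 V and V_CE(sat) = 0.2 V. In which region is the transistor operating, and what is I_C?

saturation; I_C ≈ 4.1 mA

Assume active: I_B = (11 − 0.7)/(10 + 81×0.12) = 0.522 mA, I_C = β·I_B = 41.8 mA.
Then V_CE = 12 − 41.8×2.7 − 42.3×0.12 = -106 V < 0.2 V — the active assumption fails.
Re-solve with V_CE = 0.2 V. KCL at the emitter: V_E/R_E = (V_BB−0.7−V_E)/R_B + (V_CC−0.2−V_E)/R_C, giving V_E = 0.613 V.
I_C = (V_CC − 0.2 − V_E)/R_C = (11.8 − 0.613)/2.7 = 4.14 mA.
Check: I_B = (10.3 − 0.613)/10 = 0.969 mA, and β·I_B = 77.5 mA > I_C, confirming saturation.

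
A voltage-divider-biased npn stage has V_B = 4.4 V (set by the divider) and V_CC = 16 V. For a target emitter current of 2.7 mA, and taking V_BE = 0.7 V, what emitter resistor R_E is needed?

R_E ≈ 1.4 kΩ

V_E = V_B − V_BE = 4.4 − 0.7 = 3.7 V.
R_E = V_E / I_E = 3.7 / 2.7 = 1.37 kΩ.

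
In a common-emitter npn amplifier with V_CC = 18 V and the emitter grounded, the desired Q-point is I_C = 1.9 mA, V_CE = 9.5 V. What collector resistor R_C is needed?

Collector loop: V_CC = I_C·R_C + V_CE.
R_C = (V_CC − V_CE)/I_C = (18 − 9.5)/1.9 = 4.47 kΩ.

R_C ≈ 4.5 kΩ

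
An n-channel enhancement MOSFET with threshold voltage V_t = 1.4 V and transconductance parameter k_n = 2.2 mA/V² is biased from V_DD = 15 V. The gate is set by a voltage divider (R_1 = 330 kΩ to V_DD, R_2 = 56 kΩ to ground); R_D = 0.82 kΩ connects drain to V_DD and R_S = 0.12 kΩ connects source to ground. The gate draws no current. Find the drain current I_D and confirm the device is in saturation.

I_D ≈ 0.55 mA

V_G = V_DD·R_2/(R_1+R_2) = 15×56/386 = 2.18 V.
Assume saturation: I_D = (k_n/2)(V_GS − V_t)² with V_GS = V_G − I_D·R_S = 2.18 − 0.12·I_D.
Substituting gives 0.0158·I_D² − 1.2·I_D + 0.663 = 0, with roots I_D = 0.554 or 75.5 mA.
The root I_D = 75.5 mA gives V_GS = -6.89 V ≤ V_t, so take I_D = 0.554 mA.
Then V_GS = 2.11 V and V_DS = V_DD − I_D(R_D+R_S) = 15 − 0.554×0.94 = 14.5 V.
Saturation requires V_DS ≥ V_GS − V_t = 0.71 V; 14.5 ≥ 0.71 ✓.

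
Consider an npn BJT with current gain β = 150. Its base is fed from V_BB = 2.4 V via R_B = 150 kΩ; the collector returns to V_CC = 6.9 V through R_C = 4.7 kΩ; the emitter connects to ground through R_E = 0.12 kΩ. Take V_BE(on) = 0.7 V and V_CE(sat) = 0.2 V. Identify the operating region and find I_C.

Assume active: I_B = (2.4 − 0.7)/(150 + 151×0.12) = 0.0101 mA, I_C = β·I_B = 1.52 mA.
Then V_CE = 6.9 − 1.52×4.7 − 1.53×0.12 = -0.412 V < 0.2 V — the active assumption fails.
Re-solve with V_CE = 0.2 V. KCL at the emitter: V_E/R_E = (V_BB−0.7−V_E)/R_B + (V_CC−0.2−V_E)/R_C, giving V_E = 0.168 V.
I_C = (V_CC − 0.2 − V_E)/R_C = (6.7 − 0.168)/4.7 = 1.39 mA.
Check: I_B = (1.7 − 0.168)/150 = 0.0102 mA, and β·I_B = 1.53 mA > I_C, confirming saturation.

saturation; I_C ≈ 1.4 mA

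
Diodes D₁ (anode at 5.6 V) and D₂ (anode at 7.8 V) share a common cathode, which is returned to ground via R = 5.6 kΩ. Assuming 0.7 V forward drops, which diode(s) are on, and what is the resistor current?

Assume both conduct. Then node N would need to be at both 5.6−0.7 = 4.9 V and 7.8−0.7 = 7.1 V, which is impossible.
Assume only D₂ conducts: V_N = 7.8 − 0.7 = 7.1 V, so I_R = 7.1/5.6 = 1.27 mA.
Check D₁: its anode-to-cathode voltage is 5.6 − 7.1 = -1.5 V < 0.7 V, so it is off. The assumption is consistent.

Only D₂ conducts; I_R ≈ 1.3 mA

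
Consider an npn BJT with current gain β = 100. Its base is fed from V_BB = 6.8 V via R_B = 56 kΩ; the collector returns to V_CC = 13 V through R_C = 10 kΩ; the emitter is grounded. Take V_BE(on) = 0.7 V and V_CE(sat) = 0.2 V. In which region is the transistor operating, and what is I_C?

saturation; I_C ≈ 1.3 mA

Assume active: I_B = (6.8 − 0.7)/56 = 0.109 mA, giving I_C = β·I_B = 10.9 mA.
But then V_CE = 13 − 10.9×10 = -95.9 V < V_CE(sat) = 0.2 V — impossible in the active region.
So the transistor is saturated. With V_CE = 0.2 V, I_C = (V_CC − 0.2)/R_C = 12.8/10 = 1.28 mA.
Check: β·I_B = 10.9 mA > I_C = 1.28 mA, confirming saturation.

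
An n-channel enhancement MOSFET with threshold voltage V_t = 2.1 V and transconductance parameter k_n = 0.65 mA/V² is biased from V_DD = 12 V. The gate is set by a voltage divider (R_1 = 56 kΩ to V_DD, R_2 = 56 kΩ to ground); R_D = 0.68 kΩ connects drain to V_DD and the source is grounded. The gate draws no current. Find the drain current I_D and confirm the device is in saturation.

I_D ≈ 4.9 mA

V_G = V_DD·R_2/(R_1+R_2) = 12×56/112 = 6 V. With the source grounded, V_GS = V_G = 6 V.
Assume saturation: I_D = (k_n/2)(V_GS − V_t)² = (0.65/2)×(6 − 2.1)² = 0.325×3.9² = 4.94 mA.
V_DS = V_DD − I_D·R_D = 12 − 4.94×0.68 = 8.64 V.
Saturation requires V_DS ≥ V_GS − V_t = 3.9 V; 8.64 ≥ 3.9 ✓.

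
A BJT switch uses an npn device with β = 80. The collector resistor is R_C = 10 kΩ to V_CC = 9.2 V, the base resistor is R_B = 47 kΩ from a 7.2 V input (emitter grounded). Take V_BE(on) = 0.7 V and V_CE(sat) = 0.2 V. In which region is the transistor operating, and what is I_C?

saturation; I_C ≈ 0.9 mA

Assume active: I_B = (7.2 − 0.7)/47 = 0.138 mA, giving I_C = β·I_B = 11.1 mA.
But then V_CE = 9.2 − 11.1×10 = -101 V < V_CE(sat) = 0.2 V — impossible in the active region.
So the transistor is saturated. With V_CE = 0.2 V, I_C = (V_CC − 0.2)/R_C = 9/10 = 0.9 mA.
Check: β·I_B = 11.1 mA > I_C = 0.9 mA, confirming saturation.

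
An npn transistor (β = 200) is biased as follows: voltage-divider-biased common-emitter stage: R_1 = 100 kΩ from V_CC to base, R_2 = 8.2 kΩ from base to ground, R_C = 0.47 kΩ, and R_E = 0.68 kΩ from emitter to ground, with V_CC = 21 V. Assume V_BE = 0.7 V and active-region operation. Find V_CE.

Thevenize the base divider: V_Th = V_CC·R_2/(R_1+R_2) = 21×8.2/108 = 1.59 V, R_Th = R_1‖R_2 = 7.58 kΩ.
Base-emitter loop: V_Th = I_B·R_Th + V_BE + (β+1)I_B·R_E, so I_B = (1.59 − 0.7) / (7.58 + 201×0.68) = 0.00618 mA.
I_C = β·I_B = 200×0.00618 = 1.24 mA, and I_E = (β+1)I_B = 1.24 mA.
V_CE = V_CC − I_C·R_C − I_E·R_E = 21 − 1.24×0.47 − 1.24×0.68 = 19.6 V.
V_CE = 19.6 V > 0.2 V confirms active-region operation.

V_CE ≈ 20 V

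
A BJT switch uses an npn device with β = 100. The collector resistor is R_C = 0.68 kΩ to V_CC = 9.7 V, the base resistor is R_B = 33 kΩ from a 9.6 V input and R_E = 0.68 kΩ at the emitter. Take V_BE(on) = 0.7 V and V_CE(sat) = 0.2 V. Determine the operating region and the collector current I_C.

Assume active: I_B = (9.6 − 0.7)/(33 + 101×0.68) = 0.0875 mA, I_C = β·I_B = 8.75 mA.
Then V_CE = 9.7 − 8.75×0.68 − 8.84×0.68 = -2.26 V < 0.2 V — the active assumption fails.
Re-solve with V_CE = 0.2 V. KCL at the emitter: V_E/R_E = (V_BB−0.7−V_E)/R_B + (V_CC−0.2−V_E)/R_C, giving V_E = 4.79 V.
I_C = (V_CC − 0.2 − V_E)/R_C = (9.5 − 4.79)/0.68 = 6.92 mA.
Check: I_B = (8.9 − 4.79)/33 = 0.124 mA, and β·I_B = 12.4 mA > I_C, confirming saturation.

saturation; I_C ≈ 6.9 mA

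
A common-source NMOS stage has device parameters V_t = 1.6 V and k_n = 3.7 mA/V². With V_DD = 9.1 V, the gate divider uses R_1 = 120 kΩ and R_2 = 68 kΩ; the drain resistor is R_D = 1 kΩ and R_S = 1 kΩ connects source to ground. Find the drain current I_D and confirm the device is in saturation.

I_D ≈ 0.97 mA

V_G = V_DD·R_2/(R_1+R_2) = 9.1×68/188 = 3.29 V.
Assume saturation: I_D = (k_n/2)(V_GS − V_t)² with V_GS = V_G − I_D·R_S = 3.29 − 1·I_D.
Substituting gives 1.85·I_D² − 7.26·I_D + 5.29 = 0, with roots I_D = 0.968 or 2.96 mA.
The root I_D = 2.96 mA gives V_GS = 0.336 V ≤ V_t, so take I_D = 0.968 mA.
Then V_GS = 2.32 V and V_DS = V_DD − I_D(R_D+R_S) = 9.1 − 0.968×2 = 7.16 V.
Saturation requires V_DS ≥ V_GS − V_t = 0.723 V; 7.16 ≥ 0.723 ✓.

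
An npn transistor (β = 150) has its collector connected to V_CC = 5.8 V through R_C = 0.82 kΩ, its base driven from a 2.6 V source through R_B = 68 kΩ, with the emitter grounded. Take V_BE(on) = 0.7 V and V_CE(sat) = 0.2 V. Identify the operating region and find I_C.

active; I_C ≈ 4.2 mA

Assume active. Base-emitter loop: I_B = (V_BB − V_BE)/R_B = (2.6 − 0.7)/68 = 0.0279 mA.
I_C = β·I_B = 150×0.0279 = 4.19 mA.
V_CE = V_CC − I_C·R_C = 5.8 − 4.19×0.82 = 2.36 V > V_CE(sat), so the active-region assumption holds.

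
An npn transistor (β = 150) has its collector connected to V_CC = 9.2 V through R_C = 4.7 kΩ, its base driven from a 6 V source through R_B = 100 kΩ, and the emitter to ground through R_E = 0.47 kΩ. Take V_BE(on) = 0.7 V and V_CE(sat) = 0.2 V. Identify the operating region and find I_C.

Assume active: I_B = (6 − 0.7)/(100 + 151×0.47) = 0.031 mA, I_C = β·I_B = 4.65 mA.
Then V_CE = 9.2 − 4.65×4.7 − 4.68×0.47 = -14.9 V < 0.2 V — the active assumption fails.
Re-solve with V_CE = 0.2 V. KCL at the emitter: V_E/R_E = (V_BB−0.7−V_E)/R_B + (V_CC−0.2−V_E)/R_C, giving V_E = 0.837 V.
I_C = (V_CC − 0.2 − V_E)/R_C = (9 − 0.837)/4.7 = 1.74 mA.
Check: I_B = (5.3 − 0.837)/100 = 0.0446 mA, and β·I_B = 6.69 mA > I_C, confirming saturation.

saturation; I_C ≈ 1.7 mA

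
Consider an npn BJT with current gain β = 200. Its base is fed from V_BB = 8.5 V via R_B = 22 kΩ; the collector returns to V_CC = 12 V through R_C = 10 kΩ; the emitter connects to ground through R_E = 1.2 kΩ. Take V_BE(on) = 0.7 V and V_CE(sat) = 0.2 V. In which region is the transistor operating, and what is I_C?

Assume active: I_B = (8.5 − 0.7)/(22 + 201×1.2) = 0.0296 mA, I_C = β·I_B = 5.93 mA.
Then V_CE = 12 − 5.93×10 − 5.96×1.2 = -54.4 V < 0.2 V — the active assumption fails.
Re-solve with V_CE = 0.2 V. KCL at the emitter: V_E/R_E = (V_BB−0.7−V_E)/R_B + (V_CC−0.2−V_E)/R_C, giving V_E = 1.57 V.
I_C = (V_CC − 0.2 − V_E)/R_C = (11.8 − 1.57)/10 = 1.02 mA.
Check: I_B = (7.8 − 1.57)/22 = 0.283 mA, and β·I_B = 56.7 mA > I_C, confirming saturation.

saturation; I_C ≈ 1 mA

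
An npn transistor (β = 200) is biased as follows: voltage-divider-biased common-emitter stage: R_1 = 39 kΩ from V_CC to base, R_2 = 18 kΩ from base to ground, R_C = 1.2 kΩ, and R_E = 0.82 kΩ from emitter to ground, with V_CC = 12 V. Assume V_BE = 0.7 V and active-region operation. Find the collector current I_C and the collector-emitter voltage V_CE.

Thevenize the base divider: V_Th = V_CC·R_2/(R_1+R_2) = 12×18/57 = 3.79 V, R_Th = R_1‖R_2 = 12.3 kΩ.
Base-emitter loop: V_Th = I_B·R_Th + V_BE + (β+1)I_B·R_E, so I_B = (3.79 − 0.7) / (12.3 + 201×0.82) = 0.0174 mA.
I_C = β·I_B = 200×0.0174 = 3.49 mA, and I_E = (β+1)I_B = 3.51 mA.
V_CE = V_CC − I_C·R_C − I_E·R_E = 12 − 3.49×1.2 − 3.51×0.82 = 4.94 V.
V_CE = 4.94 V > 0.2 V confirms active-region operation.

I_C ≈ 3.5 mA, V_CE ≈ 4.9 V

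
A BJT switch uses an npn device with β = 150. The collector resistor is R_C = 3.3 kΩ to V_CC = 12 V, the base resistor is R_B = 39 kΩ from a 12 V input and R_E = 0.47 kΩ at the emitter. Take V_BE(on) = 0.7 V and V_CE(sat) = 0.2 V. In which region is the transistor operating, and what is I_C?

Assume active: I_B = (12 − 0.7)/(39 + 151×0.47) = 0.103 mA, I_C = β·I_B = 15.4 mA.
Then V_CE = 12 − 15.4×3.3 − 15.5×0.47 = -46.2 V < 0.2 V — the active assumption fails.
Re-solve with V_CE = 0.2 V. KCL at the emitter: V_E/R_E = (V_BB−0.7−V_E)/R_B + (V_CC−0.2−V_E)/R_C, giving V_E = 1.57 V.
I_C = (V_CC − 0.2 − V_E)/R_C = (11.8 − 1.57)/3.3 = 3.1 mA.
Check: I_B = (11.3 − 1.57)/39 = 0.249 mA, and β·I_B = 37.4 mA > I_C, confirming saturation.

saturation; I_C ≈ 3.1 mA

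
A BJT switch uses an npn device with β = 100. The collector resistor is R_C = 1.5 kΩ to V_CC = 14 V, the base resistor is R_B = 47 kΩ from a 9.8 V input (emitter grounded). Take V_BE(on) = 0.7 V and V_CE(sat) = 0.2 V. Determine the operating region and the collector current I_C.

saturation; I_C ≈ 9.2 mA

Assume active: I_B = (9.8 − 0.7)/47 = 0.194 mA, giving I_C = β·I_B = 19.4 mA.
But then V_CE = 14 − 19.4×1.5 = -15 V < V_CE(sat) = 0.2 V — impossible in the active region.
So the transistor is saturated. With V_CE = 0.2 V, I_C = (V_CC − 0.2)/R_C = 13.8/1.5 = 9.2 mA.
Check: β·I_B = 19.4 mA > I_C = 9.2 mA, confirming saturation.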